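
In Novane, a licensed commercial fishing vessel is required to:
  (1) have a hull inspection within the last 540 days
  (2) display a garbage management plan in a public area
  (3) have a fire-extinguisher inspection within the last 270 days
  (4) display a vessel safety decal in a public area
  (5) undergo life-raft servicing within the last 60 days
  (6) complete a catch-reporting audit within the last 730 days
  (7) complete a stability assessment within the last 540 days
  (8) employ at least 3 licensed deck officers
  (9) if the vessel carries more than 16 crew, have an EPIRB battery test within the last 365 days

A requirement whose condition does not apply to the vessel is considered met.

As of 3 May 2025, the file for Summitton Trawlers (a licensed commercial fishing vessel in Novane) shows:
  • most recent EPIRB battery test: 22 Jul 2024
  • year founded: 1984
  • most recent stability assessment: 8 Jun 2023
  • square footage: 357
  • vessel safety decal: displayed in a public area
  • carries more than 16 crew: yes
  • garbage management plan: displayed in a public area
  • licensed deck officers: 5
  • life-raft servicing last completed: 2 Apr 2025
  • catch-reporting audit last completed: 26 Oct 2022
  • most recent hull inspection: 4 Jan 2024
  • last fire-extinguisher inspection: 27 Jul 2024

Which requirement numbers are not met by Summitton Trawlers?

3, 6, 7

1. hull inspection 485 days ago vs limit 540 → met
2. garbage management plan present → met
3. fire-extinguisher inspection 280 days ago vs limit 270 → not met
4. vessel safety decal present → met
5. life-raft servicing 31 days ago vs limit 60 → met
6. catch-reporting audit 920 days ago vs limit 730 → not met
7. stability assessment 695 days ago vs limit 540 → not met
8. licensed deck officers 5 ≥ 3 → met
9. condition 'carries more than 16 crew' holds; EPIRB battery test 285 days ago vs limit 365 → met
Not met: 3, 6, 7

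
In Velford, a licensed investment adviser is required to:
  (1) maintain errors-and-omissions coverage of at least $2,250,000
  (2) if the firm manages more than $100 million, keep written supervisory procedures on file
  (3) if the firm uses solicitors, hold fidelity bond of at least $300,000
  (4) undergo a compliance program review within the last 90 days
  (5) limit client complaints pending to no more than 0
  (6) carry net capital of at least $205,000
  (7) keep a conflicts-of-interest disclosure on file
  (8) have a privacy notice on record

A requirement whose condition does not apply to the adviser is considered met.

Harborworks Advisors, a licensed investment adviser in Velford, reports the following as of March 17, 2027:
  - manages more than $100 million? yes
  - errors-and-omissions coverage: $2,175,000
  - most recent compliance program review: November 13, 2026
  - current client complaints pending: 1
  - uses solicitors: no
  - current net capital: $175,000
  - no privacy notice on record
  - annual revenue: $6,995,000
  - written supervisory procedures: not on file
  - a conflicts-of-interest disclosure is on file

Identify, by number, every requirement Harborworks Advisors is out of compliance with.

1, 2, 4, 5, 6, 8

1. errors-and-omissions coverage $2,175,000 < $2,250,000 → not met
2. condition 'manages more than $100 million' holds; written supervisory procedures absent → not met
3. condition 'uses solicitors' does not hold → requirement n/a → met
4. compliance program review 124 days ago vs limit 90 → not met
5. client complaints pending 1 > 0 → not met
6. net capital $175,000 < $205,000 → not met
7. conflicts-of-interest disclosure present → met
8. privacy notice absent → not met
Not met: 1, 2, 4, 5, 6, 8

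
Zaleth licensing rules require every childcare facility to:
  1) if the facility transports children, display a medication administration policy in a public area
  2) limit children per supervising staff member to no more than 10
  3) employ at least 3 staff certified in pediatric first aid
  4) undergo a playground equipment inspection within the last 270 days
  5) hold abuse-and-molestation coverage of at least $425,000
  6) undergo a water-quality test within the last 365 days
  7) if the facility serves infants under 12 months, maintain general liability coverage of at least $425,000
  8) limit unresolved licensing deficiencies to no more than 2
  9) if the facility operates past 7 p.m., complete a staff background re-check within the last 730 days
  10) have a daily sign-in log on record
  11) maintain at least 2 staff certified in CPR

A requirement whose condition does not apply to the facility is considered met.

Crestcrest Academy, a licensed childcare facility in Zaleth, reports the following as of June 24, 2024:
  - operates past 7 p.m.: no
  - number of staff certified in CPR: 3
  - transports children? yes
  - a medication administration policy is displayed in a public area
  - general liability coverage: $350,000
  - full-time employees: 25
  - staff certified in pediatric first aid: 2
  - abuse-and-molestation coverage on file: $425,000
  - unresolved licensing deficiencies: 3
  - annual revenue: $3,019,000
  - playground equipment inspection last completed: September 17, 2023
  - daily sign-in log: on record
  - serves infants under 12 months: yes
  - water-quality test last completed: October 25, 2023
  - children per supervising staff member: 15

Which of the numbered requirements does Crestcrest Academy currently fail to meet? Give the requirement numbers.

2, 3, 4, 7, 8

1. condition 'transports children' holds; medication administration policy present → met
2. children per supervising staff member 15 > 10 → not met
3. staff certified in pediatric first aid 2 < 3 → not met
4. playground equipment inspection 281 days ago vs limit 270 → not met
5. abuse-and-molestation coverage $425,000 ≥ $425,000 → met
6. water-quality test 243 days ago vs limit 365 → met
7. condition 'serves infants under 12 months' holds; general liability coverage $350,000 < $425,000 → not met
8. unresolved licensing deficiencies 3 > 2 → not met
9. condition 'operates past 7 p.m.' does not hold → requirement n/a → met
10. daily sign-in log present → met
11. staff certified in CPR 3 ≥ 2 → met
Not met: 2, 3, 4, 7, 8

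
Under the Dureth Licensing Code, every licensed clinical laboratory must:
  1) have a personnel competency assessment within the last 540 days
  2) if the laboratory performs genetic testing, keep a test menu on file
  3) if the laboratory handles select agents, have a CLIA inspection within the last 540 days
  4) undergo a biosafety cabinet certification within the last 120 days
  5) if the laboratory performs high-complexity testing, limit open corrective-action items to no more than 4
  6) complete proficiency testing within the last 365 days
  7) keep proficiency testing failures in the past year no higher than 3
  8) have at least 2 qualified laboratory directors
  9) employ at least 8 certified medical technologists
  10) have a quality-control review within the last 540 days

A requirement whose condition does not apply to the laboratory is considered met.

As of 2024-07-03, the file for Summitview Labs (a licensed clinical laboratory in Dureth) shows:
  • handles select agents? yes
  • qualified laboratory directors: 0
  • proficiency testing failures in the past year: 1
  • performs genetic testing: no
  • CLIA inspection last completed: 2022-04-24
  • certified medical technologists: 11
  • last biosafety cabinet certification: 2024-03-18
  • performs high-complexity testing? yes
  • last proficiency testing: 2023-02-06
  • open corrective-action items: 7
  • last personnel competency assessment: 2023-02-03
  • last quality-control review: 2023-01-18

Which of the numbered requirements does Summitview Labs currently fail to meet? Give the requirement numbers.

1. personnel competency assessment 516 days ago vs limit 540 → met
2. condition 'performs genetic testing' does not hold → requirement n/a → met
3. condition 'handles select agents' holds; CLIA inspection 801 days ago vs limit 540 → not met
4. biosafety cabinet certification 107 days ago vs limit 120 → met
5. condition 'performs high-complexity testing' holds; open corrective-action items 7 > 4 → not met
6. proficiency testing 513 days ago vs limit 365 → not met
7. proficiency testing failures in the past year 1 ≤ 3 → met
8. qualified laboratory directors 0 < 2 → not met
9. certified medical technologists 11 ≥ 8 → met
10. quality-control review 532 days ago vs limit 540 → met
Not met: 3, 5, 6, 8

3, 5, 6, 8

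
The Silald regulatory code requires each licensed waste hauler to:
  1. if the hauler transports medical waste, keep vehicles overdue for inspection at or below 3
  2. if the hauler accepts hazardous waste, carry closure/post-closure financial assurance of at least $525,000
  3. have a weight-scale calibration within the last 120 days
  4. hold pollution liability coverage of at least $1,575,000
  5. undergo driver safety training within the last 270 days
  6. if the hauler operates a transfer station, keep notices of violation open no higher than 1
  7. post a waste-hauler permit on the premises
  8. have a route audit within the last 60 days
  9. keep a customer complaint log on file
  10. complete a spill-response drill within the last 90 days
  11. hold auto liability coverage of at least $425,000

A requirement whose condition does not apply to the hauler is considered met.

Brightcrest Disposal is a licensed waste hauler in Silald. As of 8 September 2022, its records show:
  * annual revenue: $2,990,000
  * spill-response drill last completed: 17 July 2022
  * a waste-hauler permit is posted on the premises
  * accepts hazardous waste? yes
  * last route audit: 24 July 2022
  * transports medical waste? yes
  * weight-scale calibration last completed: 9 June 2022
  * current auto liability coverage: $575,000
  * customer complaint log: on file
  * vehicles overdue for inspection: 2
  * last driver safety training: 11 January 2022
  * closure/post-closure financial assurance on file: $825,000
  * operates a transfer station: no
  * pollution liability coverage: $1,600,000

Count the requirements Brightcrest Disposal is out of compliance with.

1. condition 'transports medical waste' holds; vehicles overdue for inspection 2 ≤ 3 → met
2. condition 'accepts hazardous waste' holds; closure/post-closure financial assurance $825,000 ≥ $525,000 → met
3. weight-scale calibration 91 days ago vs limit 120 → met
4. pollution liability coverage $1,600,000 ≥ $1,575,000 → met
5. driver safety training 240 days ago vs limit 270 → met
6. condition 'operates a transfer station' does not hold → requirement n/a → met
7. waste-hauler permit present → met
8. route audit 46 days ago vs limit 60 → met
9. customer complaint log present → met
10. spill-response drill 53 days ago vs limit 90 → met
11. auto liability coverage $575,000 ≥ $425,000 → met
Not met: 0 of 11

0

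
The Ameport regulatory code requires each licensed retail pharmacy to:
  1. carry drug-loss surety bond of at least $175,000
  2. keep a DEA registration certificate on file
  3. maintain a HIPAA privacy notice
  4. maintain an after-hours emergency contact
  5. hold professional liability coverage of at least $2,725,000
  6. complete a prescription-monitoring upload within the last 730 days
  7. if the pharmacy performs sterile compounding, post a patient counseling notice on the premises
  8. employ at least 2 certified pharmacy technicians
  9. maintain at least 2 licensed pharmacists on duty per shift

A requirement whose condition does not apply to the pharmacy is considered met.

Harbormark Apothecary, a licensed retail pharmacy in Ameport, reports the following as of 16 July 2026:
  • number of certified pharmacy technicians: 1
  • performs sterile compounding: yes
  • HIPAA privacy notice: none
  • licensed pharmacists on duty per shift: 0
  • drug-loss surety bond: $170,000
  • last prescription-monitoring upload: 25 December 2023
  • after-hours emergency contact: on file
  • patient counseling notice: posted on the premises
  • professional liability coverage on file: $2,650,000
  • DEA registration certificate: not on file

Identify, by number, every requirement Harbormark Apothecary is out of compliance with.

1. drug-loss surety bond $170,000 < $175,000 → not met
2. DEA registration certificate absent → not met
3. HIPAA privacy notice absent → not met
4. after-hours emergency contact present → met
5. professional liability coverage $2,650,000 < $2,725,000 → not met
6. prescription-monitoring upload 934 days ago vs limit 730 → not met
7. condition 'performs sterile compounding' holds; patient counseling notice present → met
8. certified pharmacy technicians 1 < 2 → not met
9. licensed pharmacists on duty per shift 0 < 2 → not met
Not met: 1, 2, 3, 5, 6, 8, 9

1, 2, 3, 5, 6, 8, 9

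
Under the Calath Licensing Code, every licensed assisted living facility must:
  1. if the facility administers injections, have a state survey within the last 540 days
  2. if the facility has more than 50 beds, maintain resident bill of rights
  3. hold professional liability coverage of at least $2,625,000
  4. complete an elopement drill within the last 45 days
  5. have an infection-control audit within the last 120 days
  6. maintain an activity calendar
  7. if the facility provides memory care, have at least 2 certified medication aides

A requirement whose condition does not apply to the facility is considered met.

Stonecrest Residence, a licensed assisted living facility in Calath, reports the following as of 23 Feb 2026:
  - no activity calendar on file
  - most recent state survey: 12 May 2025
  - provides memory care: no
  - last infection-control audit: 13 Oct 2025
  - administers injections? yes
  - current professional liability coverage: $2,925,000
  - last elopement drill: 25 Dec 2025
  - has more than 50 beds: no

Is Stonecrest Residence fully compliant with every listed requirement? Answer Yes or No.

1. condition 'administers injections' holds; state survey 287 days ago vs limit 540 → met
2. condition 'has more than 50 beds' does not hold → requirement n/a → met
3. professional liability coverage $2,925,000 ≥ $2,625,000 → met
4. elopement drill 60 days ago vs limit 45 → not met
5. infection-control audit 133 days ago vs limit 120 → not met
6. activity calendar absent → not met
7. condition 'provides memory care' does not hold → requirement n/a → met
Not met: 4, 5, 6

No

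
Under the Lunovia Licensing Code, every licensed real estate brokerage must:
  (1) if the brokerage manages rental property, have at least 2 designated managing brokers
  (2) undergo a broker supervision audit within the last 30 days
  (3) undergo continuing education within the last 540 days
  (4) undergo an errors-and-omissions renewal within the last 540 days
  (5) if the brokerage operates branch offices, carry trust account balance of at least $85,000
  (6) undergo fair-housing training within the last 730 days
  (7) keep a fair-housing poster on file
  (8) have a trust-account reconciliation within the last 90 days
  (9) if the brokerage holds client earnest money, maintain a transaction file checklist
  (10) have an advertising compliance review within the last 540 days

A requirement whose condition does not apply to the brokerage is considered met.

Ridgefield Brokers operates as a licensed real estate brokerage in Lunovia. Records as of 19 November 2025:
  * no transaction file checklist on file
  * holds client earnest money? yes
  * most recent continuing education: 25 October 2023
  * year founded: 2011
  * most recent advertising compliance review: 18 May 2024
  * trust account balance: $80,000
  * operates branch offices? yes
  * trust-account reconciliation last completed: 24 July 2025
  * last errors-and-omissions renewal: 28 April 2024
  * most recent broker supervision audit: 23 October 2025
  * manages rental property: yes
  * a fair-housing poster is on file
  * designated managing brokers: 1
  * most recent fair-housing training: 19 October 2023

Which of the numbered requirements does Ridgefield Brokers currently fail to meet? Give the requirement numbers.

1, 3, 4, 5, 6, 8, 9, 10

1. condition 'manages rental property' holds; designated managing brokers 1 < 2 → not met
2. broker supervision audit 27 days ago vs limit 30 → met
3. continuing education 756 days ago vs limit 540 → not met
4. errors-and-omissions renewal 570 days ago vs limit 540 → not met
5. condition 'operates branch offices' holds; trust account balance $80,000 < $85,000 → not met
6. fair-housing training 762 days ago vs limit 730 → not met
7. fair-housing poster present → met
8. trust-account reconciliation 118 days ago vs limit 90 → not met
9. condition 'holds client earnest money' holds; transaction file checklist absent → not met
10. advertising compliance review 550 days ago vs limit 540 → not met
Not met: 1, 3, 4, 5, 6, 8, 9, 10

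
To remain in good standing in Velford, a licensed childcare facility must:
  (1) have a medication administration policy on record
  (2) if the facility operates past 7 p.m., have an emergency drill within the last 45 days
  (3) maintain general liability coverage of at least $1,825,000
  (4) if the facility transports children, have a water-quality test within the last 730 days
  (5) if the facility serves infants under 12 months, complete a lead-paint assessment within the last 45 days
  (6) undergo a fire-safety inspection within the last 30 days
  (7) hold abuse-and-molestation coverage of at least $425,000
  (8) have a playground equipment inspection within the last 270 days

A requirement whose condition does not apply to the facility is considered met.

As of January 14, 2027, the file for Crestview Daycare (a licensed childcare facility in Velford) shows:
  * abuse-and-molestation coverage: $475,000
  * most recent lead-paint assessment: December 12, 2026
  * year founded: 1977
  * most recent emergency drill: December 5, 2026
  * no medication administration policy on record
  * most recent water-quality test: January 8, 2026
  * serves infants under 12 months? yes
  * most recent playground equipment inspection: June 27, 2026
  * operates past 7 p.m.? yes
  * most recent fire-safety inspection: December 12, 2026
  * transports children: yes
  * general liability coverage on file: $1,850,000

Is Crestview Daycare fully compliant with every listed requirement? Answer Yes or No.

No

1. medication administration policy absent → not met
2. condition 'operates past 7 p.m.' holds; emergency drill 40 days ago vs limit 45 → met
3. general liability coverage $1,850,000 ≥ $1,825,000 → met
4. condition 'transports children' holds; water-quality test 371 days ago vs limit 730 → met
5. condition 'serves infants under 12 months' holds; lead-paint assessment 33 days ago vs limit 45 → met
6. fire-safety inspection 33 days ago vs limit 30 → not met
7. abuse-and-molestation coverage $475,000 ≥ $425,000 → met
8. playground equipment inspection 201 days ago vs limit 270 → met
Not met: 1, 6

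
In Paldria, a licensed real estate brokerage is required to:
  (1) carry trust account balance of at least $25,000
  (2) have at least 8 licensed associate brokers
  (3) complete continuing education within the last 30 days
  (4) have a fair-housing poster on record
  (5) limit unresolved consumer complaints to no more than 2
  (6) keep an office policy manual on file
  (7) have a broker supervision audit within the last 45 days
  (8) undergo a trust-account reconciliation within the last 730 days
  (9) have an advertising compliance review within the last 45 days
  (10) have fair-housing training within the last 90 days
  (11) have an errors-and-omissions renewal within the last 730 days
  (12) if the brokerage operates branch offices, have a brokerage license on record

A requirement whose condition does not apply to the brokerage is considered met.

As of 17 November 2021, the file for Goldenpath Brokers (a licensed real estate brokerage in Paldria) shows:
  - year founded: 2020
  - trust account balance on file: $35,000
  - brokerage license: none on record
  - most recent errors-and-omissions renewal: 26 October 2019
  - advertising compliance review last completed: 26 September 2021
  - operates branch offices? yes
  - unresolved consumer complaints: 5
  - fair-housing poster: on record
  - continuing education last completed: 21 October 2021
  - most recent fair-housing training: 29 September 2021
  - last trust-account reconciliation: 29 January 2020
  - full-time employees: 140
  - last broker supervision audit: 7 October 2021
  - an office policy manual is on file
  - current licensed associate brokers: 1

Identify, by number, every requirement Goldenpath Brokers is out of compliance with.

1. trust account balance $35,000 ≥ $25,000 → met
2. licensed associate brokers 1 < 8 → not met
3. continuing education 27 days ago vs limit 30 → met
4. fair-housing poster present → met
5. unresolved consumer complaints 5 > 2 → not met
6. office policy manual present → met
7. broker supervision audit 41 days ago vs limit 45 → met
8. trust-account reconciliation 658 days ago vs limit 730 → met
9. advertising compliance review 52 days ago vs limit 45 → not met
10. fair-housing training 49 days ago vs limit 90 → met
11. errors-and-omissions renewal 753 days ago vs limit 730 → not met
12. condition 'operates branch offices' holds; brokerage license absent → not met
Not met: 2, 5, 9, 11, 12

2, 5, 9, 11, 12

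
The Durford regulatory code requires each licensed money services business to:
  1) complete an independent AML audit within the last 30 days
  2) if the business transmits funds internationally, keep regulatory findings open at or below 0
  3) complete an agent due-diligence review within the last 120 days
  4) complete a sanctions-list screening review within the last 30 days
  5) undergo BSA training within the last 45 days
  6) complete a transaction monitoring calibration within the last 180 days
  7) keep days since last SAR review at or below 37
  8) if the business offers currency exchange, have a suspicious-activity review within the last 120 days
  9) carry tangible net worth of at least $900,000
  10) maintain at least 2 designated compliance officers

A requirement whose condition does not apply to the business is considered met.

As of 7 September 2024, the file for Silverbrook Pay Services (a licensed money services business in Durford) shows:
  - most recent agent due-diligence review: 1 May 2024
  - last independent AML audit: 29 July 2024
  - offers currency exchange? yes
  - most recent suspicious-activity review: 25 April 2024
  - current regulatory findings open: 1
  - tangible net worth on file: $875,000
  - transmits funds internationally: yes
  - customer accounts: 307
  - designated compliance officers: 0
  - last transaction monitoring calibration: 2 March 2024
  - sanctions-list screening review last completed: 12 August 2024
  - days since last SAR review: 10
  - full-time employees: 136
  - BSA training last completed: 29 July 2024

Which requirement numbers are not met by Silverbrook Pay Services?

1. independent AML audit 40 days ago vs limit 30 → not met
2. condition 'transmits funds internationally' holds; regulatory findings open 1 > 0 → not met
3. agent due-diligence review 129 days ago vs limit 120 → not met
4. sanctions-list screening review 26 days ago vs limit 30 → met
5. BSA training 40 days ago vs limit 45 → met
6. transaction monitoring calibration 189 days ago vs limit 180 → not met
7. days since last SAR review 10 ≤ 37 → met
8. condition 'offers currency exchange' holds; suspicious-activity review 135 days ago vs limit 120 → not met
9. tangible net worth $875,000 < $900,000 → not met
10. designated compliance officers 0 < 2 → not met
Not met: 1, 2, 3, 6, 8, 9, 10

1, 2, 3, 6, 8, 9, 10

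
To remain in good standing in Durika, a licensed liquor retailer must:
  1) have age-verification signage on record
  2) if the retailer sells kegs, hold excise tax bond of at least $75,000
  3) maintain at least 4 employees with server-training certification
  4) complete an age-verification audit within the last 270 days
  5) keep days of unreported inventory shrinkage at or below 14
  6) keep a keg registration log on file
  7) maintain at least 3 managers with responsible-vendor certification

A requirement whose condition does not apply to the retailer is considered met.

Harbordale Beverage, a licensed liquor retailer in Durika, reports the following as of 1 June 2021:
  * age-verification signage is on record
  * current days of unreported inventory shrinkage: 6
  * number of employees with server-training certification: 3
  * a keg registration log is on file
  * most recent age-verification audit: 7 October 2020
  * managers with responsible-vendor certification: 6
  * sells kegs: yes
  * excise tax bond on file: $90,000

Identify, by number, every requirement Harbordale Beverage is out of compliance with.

3

1. age-verification signage present → met
2. condition 'sells kegs' holds; excise tax bond $90,000 ≥ $75,000 → met
3. employees with server-training certification 3 < 4 → not met
4. age-verification audit 237 days ago vs limit 270 → met
5. days of unreported inventory shrinkage 6 ≤ 14 → met
6. keg registration log present → met
7. managers with responsible-vendor certification 6 ≥ 3 → met
Not met: 3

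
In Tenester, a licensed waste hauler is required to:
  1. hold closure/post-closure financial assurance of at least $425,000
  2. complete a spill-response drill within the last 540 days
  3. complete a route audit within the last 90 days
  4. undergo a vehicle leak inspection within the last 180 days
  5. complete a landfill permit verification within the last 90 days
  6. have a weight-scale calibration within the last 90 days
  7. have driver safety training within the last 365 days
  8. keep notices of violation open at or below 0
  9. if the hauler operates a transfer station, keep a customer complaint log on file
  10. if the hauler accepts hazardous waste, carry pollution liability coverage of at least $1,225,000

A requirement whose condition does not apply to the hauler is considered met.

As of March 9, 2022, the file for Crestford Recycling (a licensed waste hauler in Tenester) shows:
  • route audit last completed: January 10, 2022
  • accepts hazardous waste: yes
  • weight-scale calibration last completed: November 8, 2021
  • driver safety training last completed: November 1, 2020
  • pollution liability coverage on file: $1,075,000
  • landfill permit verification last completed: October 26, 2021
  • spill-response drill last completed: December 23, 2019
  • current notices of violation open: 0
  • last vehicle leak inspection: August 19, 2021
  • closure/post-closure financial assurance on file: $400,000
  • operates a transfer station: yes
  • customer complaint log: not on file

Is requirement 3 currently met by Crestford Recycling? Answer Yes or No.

Yes

3. route audit 58 days ago vs limit 90 → met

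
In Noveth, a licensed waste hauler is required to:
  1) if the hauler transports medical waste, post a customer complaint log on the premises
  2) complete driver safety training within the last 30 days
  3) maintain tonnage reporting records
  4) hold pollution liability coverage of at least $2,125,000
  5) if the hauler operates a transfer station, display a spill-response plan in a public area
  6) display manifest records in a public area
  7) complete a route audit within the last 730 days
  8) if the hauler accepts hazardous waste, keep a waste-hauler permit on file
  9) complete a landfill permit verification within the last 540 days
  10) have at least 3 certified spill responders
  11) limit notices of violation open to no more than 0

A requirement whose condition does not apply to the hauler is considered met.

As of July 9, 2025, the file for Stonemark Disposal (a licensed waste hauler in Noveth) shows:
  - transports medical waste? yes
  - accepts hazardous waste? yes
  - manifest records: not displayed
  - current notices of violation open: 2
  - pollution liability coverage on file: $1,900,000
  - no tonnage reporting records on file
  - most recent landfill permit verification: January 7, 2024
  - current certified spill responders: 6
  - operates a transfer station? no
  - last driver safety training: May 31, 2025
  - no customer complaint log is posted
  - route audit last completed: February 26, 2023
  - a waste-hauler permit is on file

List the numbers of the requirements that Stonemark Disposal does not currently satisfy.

1. condition 'transports medical waste' holds; customer complaint log absent → not met
2. driver safety training 39 days ago vs limit 30 → not met
3. tonnage reporting records absent → not met
4. pollution liability coverage $1,900,000 < $2,125,000 → not met
5. condition 'operates a transfer station' does not hold → requirement n/a → met
6. manifest records absent → not met
7. route audit 864 days ago vs limit 730 → not met
8. condition 'accepts hazardous waste' holds; waste-hauler permit present → met
9. landfill permit verification 549 days ago vs limit 540 → not met
10. certified spill responders 6 ≥ 3 → met
11. notices of violation open 2 > 0 → not met
Not met: 1, 2, 3, 4, 6, 7, 9, 11

1, 2, 3, 4, 6, 7, 9, 11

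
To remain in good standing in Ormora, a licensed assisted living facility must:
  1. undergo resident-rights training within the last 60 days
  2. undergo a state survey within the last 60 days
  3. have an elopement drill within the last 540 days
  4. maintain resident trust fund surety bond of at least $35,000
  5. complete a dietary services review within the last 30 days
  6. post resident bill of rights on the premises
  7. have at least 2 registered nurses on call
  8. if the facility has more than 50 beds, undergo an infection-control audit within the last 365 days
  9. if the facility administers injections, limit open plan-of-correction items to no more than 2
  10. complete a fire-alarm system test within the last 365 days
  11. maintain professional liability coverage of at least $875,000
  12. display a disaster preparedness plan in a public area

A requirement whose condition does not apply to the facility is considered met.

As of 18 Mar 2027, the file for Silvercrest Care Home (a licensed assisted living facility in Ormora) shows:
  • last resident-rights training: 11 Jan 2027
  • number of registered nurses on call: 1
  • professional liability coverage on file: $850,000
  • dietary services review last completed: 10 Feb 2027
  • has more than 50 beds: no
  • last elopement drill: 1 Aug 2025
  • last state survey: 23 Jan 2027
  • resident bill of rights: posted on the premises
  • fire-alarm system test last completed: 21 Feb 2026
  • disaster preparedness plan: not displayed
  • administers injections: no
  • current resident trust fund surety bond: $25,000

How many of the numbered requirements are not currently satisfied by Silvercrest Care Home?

8

1. resident-rights training 66 days ago vs limit 60 → not met
2. state survey 54 days ago vs limit 60 → met
3. elopement drill 594 days ago vs limit 540 → not met
4. resident trust fund surety bond $25,000 < $35,000 → not met
5. dietary services review 36 days ago vs limit 30 → not met
6. resident bill of rights present → met
7. registered nurses on call 1 < 2 → not met
8. condition 'has more than 50 beds' does not hold → requirement n/a → met
9. condition 'administers injections' does not hold → requirement n/a → met
10. fire-alarm system test 390 days ago vs limit 365 → not met
11. professional liability coverage $850,000 < $875,000 → not met
12. disaster preparedness plan absent → not met
Not met: 8 of 12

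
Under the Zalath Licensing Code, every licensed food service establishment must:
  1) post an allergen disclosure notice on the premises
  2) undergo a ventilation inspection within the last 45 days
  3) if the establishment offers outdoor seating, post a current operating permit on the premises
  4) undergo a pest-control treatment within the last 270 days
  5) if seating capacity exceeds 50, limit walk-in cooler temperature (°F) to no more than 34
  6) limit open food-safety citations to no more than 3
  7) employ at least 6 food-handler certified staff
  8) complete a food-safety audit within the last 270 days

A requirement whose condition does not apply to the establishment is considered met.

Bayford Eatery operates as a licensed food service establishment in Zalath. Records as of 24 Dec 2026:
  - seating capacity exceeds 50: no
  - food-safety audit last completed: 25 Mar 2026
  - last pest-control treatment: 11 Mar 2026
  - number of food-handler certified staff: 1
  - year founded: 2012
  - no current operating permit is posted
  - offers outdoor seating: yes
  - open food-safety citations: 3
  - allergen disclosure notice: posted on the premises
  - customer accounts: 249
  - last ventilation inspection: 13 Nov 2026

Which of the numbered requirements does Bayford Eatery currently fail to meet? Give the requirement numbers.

3, 4, 7, 8

1. allergen disclosure notice present → met
2. ventilation inspection 41 days ago vs limit 45 → met
3. condition 'offers outdoor seating' holds; current operating permit absent → not met
4. pest-control treatment 288 days ago vs limit 270 → not met
5. condition 'seating capacity exceeds 50' does not hold → requirement n/a → met
6. open food-safety citations 3 ≤ 3 → met
7. food-handler certified staff 1 < 6 → not met
8. food-safety audit 274 days ago vs limit 270 → not met
Not met: 3, 4, 7, 8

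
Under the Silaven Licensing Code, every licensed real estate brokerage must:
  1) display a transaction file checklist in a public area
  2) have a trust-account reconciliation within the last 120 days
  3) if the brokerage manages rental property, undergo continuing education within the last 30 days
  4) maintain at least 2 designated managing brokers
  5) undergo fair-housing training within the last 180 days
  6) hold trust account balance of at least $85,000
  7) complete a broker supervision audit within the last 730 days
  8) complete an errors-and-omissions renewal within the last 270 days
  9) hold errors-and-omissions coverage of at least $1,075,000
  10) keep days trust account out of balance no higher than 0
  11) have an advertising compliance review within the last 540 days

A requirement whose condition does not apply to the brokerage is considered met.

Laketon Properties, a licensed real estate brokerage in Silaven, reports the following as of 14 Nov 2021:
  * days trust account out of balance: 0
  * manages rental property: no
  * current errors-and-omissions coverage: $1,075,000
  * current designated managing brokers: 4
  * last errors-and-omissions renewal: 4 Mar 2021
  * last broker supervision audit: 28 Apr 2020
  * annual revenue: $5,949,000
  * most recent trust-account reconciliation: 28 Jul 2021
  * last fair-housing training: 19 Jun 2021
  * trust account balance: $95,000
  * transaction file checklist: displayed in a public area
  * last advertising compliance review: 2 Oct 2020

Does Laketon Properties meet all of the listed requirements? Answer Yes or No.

1. transaction file checklist present → met
2. trust-account reconciliation 109 days ago vs limit 120 → met
3. condition 'manages rental property' does not hold → requirement n/a → met
4. designated managing brokers 4 ≥ 2 → met
5. fair-housing training 148 days ago vs limit 180 → met
6. trust account balance $95,000 ≥ $85,000 → met
7. broker supervision audit 565 days ago vs limit 730 → met
8. errors-and-omissions renewal 255 days ago vs limit 270 → met
9. errors-and-omissions coverage $1,075,000 ≥ $1,075,000 → met
10. days trust account out of balance 0 ≤ 0 → met
11. advertising compliance review 408 days ago vs limit 540 → met
All met.

Yes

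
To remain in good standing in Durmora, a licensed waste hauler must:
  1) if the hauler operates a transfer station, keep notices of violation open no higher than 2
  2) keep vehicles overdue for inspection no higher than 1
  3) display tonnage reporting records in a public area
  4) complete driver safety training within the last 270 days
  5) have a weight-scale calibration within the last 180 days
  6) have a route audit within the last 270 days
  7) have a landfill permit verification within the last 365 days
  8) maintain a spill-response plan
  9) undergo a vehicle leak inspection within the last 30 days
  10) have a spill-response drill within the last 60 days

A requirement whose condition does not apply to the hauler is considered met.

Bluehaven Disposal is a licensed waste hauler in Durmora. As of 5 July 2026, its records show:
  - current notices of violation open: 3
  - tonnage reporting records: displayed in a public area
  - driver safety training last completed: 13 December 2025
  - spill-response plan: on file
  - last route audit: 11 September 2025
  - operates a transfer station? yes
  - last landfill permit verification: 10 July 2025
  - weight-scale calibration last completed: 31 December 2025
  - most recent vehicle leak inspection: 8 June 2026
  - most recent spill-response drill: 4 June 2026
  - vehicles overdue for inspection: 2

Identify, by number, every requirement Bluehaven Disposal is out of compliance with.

1. condition 'operates a transfer station' holds; notices of violation open 3 > 2 → not met
2. vehicles overdue for inspection 2 > 1 → not met
3. tonnage reporting records present → met
4. driver safety training 204 days ago vs limit 270 → met
5. weight-scale calibration 186 days ago vs limit 180 → not met
6. route audit 297 days ago vs limit 270 → not met
7. landfill permit verification 360 days ago vs limit 365 → met
8. spill-response plan present → met
9. vehicle leak inspection 27 days ago vs limit 30 → met
10. spill-response drill 31 days ago vs limit 60 → met
Not met: 1, 2, 5, 6

1, 2, 5, 6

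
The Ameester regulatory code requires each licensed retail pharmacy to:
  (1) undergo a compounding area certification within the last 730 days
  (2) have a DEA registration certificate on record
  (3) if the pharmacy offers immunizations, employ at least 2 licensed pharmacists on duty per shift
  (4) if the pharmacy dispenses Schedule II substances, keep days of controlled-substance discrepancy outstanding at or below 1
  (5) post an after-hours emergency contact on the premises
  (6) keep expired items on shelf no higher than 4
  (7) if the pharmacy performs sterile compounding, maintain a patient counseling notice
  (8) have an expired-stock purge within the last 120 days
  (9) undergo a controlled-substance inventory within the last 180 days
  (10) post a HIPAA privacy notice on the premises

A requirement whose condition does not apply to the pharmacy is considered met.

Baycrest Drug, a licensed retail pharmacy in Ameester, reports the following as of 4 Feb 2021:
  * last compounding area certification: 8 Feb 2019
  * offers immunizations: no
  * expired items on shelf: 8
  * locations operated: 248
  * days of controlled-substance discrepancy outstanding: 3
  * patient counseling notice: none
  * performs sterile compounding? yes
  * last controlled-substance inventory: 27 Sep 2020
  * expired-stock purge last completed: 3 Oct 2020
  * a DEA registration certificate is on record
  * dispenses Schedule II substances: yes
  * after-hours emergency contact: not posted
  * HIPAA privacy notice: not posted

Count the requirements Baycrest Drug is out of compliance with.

1. compounding area certification 727 days ago vs limit 730 → met
2. DEA registration certificate present → met
3. condition 'offers immunizations' does not hold → requirement n/a → met
4. condition 'dispenses Schedule II substances' holds; days of controlled-substance discrepancy outstanding 3 > 1 → not met
5. after-hours emergency contact absent → not met
6. expired items on shelf 8 > 4 → not met
7. condition 'performs sterile compounding' holds; patient counseling notice absent → not met
8. expired-stock purge 124 days ago vs limit 120 → not met
9. controlled-substance inventory 130 days ago vs limit 180 → met
10. HIPAA privacy notice absent → not met
Not met: 6 of 10

6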